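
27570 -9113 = 18457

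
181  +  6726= 6907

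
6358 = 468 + 5890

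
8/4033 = 8/4033  =  0.00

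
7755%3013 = 1729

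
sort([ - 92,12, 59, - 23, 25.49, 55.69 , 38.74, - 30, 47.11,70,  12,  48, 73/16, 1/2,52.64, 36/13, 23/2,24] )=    [ - 92  , - 30, - 23 , 1/2, 36/13, 73/16,  23/2 , 12, 12,  24, 25.49,38.74,47.11,48 , 52.64, 55.69, 59, 70] 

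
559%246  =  67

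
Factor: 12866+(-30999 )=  - 18133^1 = -  18133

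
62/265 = 62/265 = 0.23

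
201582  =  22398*9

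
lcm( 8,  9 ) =72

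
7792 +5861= 13653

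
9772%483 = 112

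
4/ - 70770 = -1  +  35383/35385 = - 0.00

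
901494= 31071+870423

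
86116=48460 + 37656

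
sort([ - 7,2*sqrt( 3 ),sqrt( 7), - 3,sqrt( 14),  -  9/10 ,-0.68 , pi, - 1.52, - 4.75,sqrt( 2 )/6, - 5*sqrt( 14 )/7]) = [-7, - 4.75, - 3,-5*sqrt( 14)/7, - 1.52 , - 9/10, - 0.68, sqrt( 2)/6,sqrt( 7),pi,2 *sqrt(3), sqrt(14 )]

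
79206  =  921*86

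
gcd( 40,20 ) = 20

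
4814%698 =626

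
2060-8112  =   - 6052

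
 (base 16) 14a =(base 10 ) 330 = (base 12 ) 236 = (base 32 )AA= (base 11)280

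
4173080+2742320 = 6915400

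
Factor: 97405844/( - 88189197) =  - 2^2 * 3^( - 1)*31^1* 383^( - 1) * 487^1 * 1613^1*76753^( - 1)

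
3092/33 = 3092/33 = 93.70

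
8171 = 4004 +4167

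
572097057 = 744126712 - 172029655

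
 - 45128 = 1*( - 45128 )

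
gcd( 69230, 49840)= 70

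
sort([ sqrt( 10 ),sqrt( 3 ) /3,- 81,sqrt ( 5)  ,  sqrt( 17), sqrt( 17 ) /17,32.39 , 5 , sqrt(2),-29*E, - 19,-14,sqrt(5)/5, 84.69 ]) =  [ - 81 ,-29 * E , - 19, - 14,sqrt( 17 ) /17, sqrt( 5)/5,sqrt( 3) /3 , sqrt(2),sqrt( 5),  sqrt(10), sqrt (17),5,32.39, 84.69 ] 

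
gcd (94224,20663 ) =1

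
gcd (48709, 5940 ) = 1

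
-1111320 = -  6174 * 180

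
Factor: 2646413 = 7^1 *11^1*34369^1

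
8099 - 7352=747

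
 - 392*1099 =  - 430808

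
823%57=25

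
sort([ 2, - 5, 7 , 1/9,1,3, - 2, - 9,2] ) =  [-9, - 5,-2,1/9, 1, 2, 2, 3,7 ]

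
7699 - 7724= -25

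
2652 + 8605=11257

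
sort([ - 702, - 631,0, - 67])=[ - 702, - 631, - 67, 0]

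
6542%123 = 23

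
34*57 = 1938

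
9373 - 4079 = 5294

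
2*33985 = 67970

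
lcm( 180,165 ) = 1980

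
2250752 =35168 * 64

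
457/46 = 457/46 = 9.93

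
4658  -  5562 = -904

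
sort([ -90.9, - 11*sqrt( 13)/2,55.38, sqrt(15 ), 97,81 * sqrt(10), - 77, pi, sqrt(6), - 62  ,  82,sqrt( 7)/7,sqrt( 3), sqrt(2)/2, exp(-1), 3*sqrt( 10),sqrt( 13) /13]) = [ - 90.9, - 77, - 62, - 11*sqrt( 13)/2, sqrt( 13)/13, exp( - 1), sqrt ( 7)/7, sqrt( 2 ) /2,sqrt( 3), sqrt(  6)  ,  pi,sqrt( 15), 3*sqrt(10 )  ,  55.38,  82,  97, 81*sqrt( 10)]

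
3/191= 3/191 = 0.02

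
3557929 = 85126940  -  81569011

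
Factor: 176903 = 176903^1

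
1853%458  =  21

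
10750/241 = 10750/241 = 44.61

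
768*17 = 13056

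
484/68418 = 242/34209 = 0.01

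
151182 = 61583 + 89599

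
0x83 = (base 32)43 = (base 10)131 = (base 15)8b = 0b10000011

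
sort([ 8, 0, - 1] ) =[-1, 0, 8]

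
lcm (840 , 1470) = 5880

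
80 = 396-316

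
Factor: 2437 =2437^1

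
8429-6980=1449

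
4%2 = 0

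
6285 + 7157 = 13442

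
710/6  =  355/3 = 118.33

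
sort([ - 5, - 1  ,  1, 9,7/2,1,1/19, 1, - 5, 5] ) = [ - 5,- 5, - 1, 1/19,1, 1, 1, 7/2, 5, 9]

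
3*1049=3147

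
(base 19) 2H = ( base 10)55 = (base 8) 67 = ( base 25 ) 25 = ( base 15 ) 3A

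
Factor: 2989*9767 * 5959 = 173964441917= 7^2*59^1*61^1*101^1*9767^1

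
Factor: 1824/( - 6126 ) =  - 2^4 *19^1*1021^ ( - 1 ) = -304/1021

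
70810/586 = 35405/293 = 120.84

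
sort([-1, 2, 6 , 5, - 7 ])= [ - 7,-1,2, 5 , 6 ]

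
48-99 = -51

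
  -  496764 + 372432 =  - 124332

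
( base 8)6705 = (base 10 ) 3525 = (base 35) 2UP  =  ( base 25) 5G0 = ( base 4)313011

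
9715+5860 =15575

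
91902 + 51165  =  143067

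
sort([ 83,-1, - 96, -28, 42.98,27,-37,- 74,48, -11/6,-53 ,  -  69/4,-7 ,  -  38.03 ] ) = [ - 96,-74, - 53,-38.03,-37, - 28,-69/4, - 7, - 11/6, - 1,27 , 42.98,48, 83 ] 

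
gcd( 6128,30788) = 4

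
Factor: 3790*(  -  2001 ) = -7583790 = - 2^1*3^1*5^1 *23^1*29^1*379^1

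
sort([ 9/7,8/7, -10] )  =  [ - 10,  8/7,9/7]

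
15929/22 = 15929/22 = 724.05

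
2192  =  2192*1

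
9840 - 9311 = 529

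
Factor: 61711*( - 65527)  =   - 7^1*11^1*13^1 * 23^1*37^1 * 47^1*101^1  =  -4043736697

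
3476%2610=866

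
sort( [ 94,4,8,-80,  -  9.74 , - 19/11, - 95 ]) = [ - 95, - 80, - 9.74 , - 19/11,  4, 8,  94] 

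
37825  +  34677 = 72502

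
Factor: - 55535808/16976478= -9255968/2829413 = - 2^5 * 289249^1*2829413^(-1) 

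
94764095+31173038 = 125937133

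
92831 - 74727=18104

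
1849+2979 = 4828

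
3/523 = 3/523 = 0.01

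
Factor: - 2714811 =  - 3^1 * 11^1*82267^1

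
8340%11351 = 8340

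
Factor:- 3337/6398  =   - 2^ ( - 1 )*7^ (-1)*47^1*71^1 * 457^(-1 ) 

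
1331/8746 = 1331/8746 = 0.15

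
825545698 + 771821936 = 1597367634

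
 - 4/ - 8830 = 2/4415 = 0.00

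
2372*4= 9488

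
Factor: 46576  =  2^4*41^1*71^1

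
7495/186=7495/186=40.30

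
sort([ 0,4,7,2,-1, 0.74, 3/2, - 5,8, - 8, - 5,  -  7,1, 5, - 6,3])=[-8, - 7, - 6,-5,  -  5, - 1, 0,0.74, 1,3/2,2, 3, 4,5,7,8 ]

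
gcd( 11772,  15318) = 18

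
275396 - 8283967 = -8008571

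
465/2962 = 465/2962= 0.16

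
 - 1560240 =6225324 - 7785564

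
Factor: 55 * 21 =1155 = 3^1*5^1*7^1*11^1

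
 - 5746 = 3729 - 9475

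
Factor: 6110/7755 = 2^1 * 3^(- 1) *11^( - 1 )*13^1 = 26/33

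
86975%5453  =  5180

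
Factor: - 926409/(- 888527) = 3^1*11^1*67^1 * 311^(  -  1)* 419^1* 2857^( - 1)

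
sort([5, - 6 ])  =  [ - 6,5 ]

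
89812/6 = 44906/3  =  14968.67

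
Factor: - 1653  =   - 3^1*19^1*29^1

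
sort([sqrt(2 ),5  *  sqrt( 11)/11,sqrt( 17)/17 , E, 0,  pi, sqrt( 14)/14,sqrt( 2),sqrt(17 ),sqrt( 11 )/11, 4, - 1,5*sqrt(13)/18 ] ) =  [ - 1, 0,sqrt( 17)/17, sqrt( 14) /14, sqrt(11 ) /11, 5*sqrt( 13)/18,sqrt( 2), sqrt(2 ),5*sqrt( 11)/11, E , pi, 4,sqrt(17)]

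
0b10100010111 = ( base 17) 48B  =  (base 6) 10011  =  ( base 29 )1fr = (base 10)1303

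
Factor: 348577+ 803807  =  2^7*3^1*3001^1 = 1152384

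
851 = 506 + 345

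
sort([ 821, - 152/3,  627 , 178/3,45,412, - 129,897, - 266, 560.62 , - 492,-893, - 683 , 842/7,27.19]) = [ - 893, - 683 , - 492,  -  266, - 129,- 152/3,27.19,45, 178/3,842/7, 412,560.62 , 627,821,897]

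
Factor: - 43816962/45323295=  - 2^1*5^( - 1 )*7^1 * 557^1*1873^1*3021553^ (-1) = - 14605654/15107765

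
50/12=4 + 1/6 = 4.17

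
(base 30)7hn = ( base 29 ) 83I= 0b1101010110001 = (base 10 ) 6833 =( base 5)204313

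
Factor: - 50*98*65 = - 2^2*5^3 * 7^2 * 13^1 = -318500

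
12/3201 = 4/1067 = 0.00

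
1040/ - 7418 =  - 1+3189/3709 = - 0.14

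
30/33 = 10/11 = 0.91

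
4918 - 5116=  - 198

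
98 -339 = -241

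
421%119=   64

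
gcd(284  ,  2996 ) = 4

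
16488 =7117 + 9371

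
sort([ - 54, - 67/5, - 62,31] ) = [ - 62, - 54, - 67/5,31]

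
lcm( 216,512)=13824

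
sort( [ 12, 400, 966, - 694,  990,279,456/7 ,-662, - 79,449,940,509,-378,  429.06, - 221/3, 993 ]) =[ - 694, - 662,  -  378, - 79, - 221/3, 12,456/7,279,400, 429.06, 449, 509,940, 966,990, 993]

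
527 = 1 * 527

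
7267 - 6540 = 727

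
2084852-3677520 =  - 1592668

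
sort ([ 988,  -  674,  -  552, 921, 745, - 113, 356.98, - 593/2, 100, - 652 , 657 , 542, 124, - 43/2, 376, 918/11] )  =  [ - 674, - 652, - 552, - 593/2, - 113,  -  43/2, 918/11, 100,124,356.98, 376,542, 657 , 745, 921,988 ] 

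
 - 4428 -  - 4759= 331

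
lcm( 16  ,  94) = 752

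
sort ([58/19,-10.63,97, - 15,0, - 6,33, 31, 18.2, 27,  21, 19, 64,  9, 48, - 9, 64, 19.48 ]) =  [ - 15, - 10.63,-9, - 6 , 0, 58/19,9, 18.2, 19,19.48, 21,27,31, 33,48, 64,64, 97]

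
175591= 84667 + 90924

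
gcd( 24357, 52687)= 1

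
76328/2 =38164=38164.00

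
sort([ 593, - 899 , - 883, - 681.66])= [-899,  -  883, -681.66, 593]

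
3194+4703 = 7897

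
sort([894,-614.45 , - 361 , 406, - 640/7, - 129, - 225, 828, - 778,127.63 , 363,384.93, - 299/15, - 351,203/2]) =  [ - 778,-614.45,-361, - 351, - 225,  -  129, - 640/7, - 299/15 , 203/2,  127.63, 363, 384.93, 406, 828,894]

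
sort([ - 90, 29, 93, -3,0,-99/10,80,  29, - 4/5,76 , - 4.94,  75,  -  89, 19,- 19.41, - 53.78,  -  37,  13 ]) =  [ - 90, - 89 , - 53.78,-37, - 19.41,-99/10 , - 4.94, - 3, - 4/5,0, 13, 19 , 29,  29,  75, 76,80 , 93 ] 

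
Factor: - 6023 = -19^1*317^1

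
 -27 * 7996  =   - 215892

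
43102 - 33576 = 9526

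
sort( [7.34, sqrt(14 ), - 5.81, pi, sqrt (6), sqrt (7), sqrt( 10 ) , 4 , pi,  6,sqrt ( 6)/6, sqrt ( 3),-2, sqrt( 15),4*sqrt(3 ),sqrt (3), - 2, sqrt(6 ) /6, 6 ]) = [ - 5.81, - 2,-2, sqrt(6 ) /6, sqrt( 6) /6, sqrt( 3 ),sqrt(3), sqrt( 6 ),  sqrt(7), pi,pi,sqrt( 10), sqrt(14) , sqrt( 15),  4, 6,  6,4*sqrt( 3), 7.34]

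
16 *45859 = 733744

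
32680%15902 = 876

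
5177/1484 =3 + 725/1484 = 3.49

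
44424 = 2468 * 18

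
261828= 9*29092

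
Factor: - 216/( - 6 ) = 36  =  2^2*3^2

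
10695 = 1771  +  8924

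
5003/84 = 5003/84 = 59.56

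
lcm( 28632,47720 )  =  143160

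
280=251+29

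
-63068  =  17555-80623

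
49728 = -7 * ( - 7104)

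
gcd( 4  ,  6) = 2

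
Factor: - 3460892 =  - 2^2 * 41^1 * 47^1*449^1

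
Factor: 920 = 2^3 * 5^1*23^1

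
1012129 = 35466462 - 34454333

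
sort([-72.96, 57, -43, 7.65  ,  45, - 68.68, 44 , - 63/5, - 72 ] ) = [ - 72.96, -72, - 68.68, - 43 , - 63/5, 7.65, 44, 45,  57 ] 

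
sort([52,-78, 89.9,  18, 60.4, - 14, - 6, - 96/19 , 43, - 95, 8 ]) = [  -  95,-78, - 14, - 6,-96/19, 8, 18,43,  52,60.4, 89.9]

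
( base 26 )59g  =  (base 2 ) 111000101110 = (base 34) 34Q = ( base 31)3O3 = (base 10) 3630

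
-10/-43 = 10/43 = 0.23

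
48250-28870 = 19380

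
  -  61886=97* (  -  638)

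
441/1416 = 147/472 = 0.31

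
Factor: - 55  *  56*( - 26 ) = 2^4*5^1*7^1*11^1*13^1 =80080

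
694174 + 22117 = 716291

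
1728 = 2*864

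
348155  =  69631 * 5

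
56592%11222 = 482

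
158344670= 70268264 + 88076406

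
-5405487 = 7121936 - 12527423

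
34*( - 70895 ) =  - 2410430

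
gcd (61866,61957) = 7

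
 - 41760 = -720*58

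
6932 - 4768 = 2164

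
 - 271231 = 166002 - 437233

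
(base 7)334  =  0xac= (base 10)172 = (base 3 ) 20101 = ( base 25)6M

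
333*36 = 11988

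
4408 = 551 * 8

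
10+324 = 334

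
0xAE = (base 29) 60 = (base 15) b9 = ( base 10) 174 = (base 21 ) 86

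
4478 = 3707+771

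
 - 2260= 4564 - 6824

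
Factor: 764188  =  2^2*191047^1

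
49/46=1 + 3/46  =  1.07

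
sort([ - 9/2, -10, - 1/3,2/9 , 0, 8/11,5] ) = [ - 10, - 9/2, -1/3,0,2/9,8/11 , 5 ]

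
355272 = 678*524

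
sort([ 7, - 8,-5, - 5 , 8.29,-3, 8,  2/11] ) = [ - 8, - 5,  -  5,-3,2/11 , 7, 8,  8.29 ] 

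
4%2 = 0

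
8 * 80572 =644576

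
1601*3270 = 5235270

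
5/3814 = 5/3814= 0.00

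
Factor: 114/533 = 2^1*3^1 * 13^( - 1 )  *19^1*41^( - 1)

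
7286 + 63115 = 70401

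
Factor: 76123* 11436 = 2^2*3^1*953^1 * 76123^1 = 870542628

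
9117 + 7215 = 16332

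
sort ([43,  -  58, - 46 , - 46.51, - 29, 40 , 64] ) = [ - 58, - 46.51, - 46, - 29 , 40, 43, 64 ] 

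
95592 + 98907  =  194499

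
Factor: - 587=-587^1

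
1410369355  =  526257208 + 884112147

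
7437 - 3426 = 4011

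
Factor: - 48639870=-2^1*3^2*5^1*353^1*1531^1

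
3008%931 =215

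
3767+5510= 9277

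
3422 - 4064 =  - 642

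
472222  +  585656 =1057878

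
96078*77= 7398006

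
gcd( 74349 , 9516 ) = 3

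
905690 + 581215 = 1486905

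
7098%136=26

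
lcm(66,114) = 1254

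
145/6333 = 145/6333=0.02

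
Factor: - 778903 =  - 778903^1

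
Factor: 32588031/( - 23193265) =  - 3^1 * 5^ ( - 1)*7^1*17^1*37^(  -  1)*283^( - 1)*443^( - 1)*91283^1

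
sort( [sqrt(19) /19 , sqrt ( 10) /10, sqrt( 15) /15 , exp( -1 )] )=[sqrt( 19) /19, sqrt(15) /15,sqrt( 10) /10,exp( - 1) ] 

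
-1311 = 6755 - 8066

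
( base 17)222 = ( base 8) 1146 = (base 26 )ng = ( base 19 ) 1d6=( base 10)614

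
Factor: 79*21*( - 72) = - 119448=-  2^3*3^3*7^1*79^1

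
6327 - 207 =6120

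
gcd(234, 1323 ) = 9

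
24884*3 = 74652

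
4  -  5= - 1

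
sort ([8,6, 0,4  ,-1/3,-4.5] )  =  [ - 4.5,-1/3, 0,4,6, 8 ]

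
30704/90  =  15352/45 = 341.16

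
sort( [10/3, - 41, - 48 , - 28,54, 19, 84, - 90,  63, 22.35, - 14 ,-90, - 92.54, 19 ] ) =[ - 92.54  , -90, - 90, - 48, - 41, -28, - 14, 10/3, 19 , 19,22.35, 54, 63,84] 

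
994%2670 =994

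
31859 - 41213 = -9354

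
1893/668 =2 + 557/668 =2.83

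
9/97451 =9/97451  =  0.00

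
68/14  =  34/7  =  4.86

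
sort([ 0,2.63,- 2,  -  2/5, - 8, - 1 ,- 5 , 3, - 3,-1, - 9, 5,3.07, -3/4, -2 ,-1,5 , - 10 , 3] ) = [ - 10, - 9,  -  8,-5, - 3, - 2 , - 2, - 1,  -  1  ,-1,-3/4,-2/5, 0,2.63, 3,3,3.07,  5 , 5]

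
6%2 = 0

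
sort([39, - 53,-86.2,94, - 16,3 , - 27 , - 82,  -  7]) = [ - 86.2, - 82, - 53,  -  27, - 16 , - 7, 3,39, 94] 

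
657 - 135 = 522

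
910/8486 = 455/4243= 0.11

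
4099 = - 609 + 4708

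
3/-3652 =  - 1 + 3649/3652=- 0.00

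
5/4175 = 1/835=0.00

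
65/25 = 13/5 = 2.60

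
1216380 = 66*18430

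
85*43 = 3655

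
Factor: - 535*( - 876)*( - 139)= - 65143740=- 2^2*3^1*5^1*73^1*107^1 * 139^1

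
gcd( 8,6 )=2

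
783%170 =103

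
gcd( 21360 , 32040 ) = 10680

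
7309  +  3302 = 10611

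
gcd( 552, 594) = 6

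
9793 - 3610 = 6183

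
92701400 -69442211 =23259189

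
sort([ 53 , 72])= [ 53, 72]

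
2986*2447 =7306742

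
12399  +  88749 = 101148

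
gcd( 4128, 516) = 516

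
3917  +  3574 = 7491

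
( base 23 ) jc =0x1C1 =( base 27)GH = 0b111000001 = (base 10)449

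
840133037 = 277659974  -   -562473063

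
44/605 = 4/55 = 0.07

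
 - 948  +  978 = 30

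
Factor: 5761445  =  5^1 * 83^1*13883^1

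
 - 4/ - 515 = 4/515 = 0.01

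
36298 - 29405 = 6893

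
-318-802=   -  1120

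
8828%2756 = 560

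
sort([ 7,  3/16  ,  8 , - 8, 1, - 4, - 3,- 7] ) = [ - 8,-7,-4, - 3,3/16,1, 7, 8 ] 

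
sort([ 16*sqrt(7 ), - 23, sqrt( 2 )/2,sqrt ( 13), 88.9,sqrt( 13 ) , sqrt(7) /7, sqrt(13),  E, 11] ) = [ - 23, sqrt( 7)/7, sqrt( 2 )/2, E, sqrt( 13), sqrt( 13) , sqrt(13),11, 16*sqrt(  7),88.9]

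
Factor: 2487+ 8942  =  11^1 *1039^1 = 11429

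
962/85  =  962/85 = 11.32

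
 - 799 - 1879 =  - 2678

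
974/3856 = 487/1928 = 0.25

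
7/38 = 7/38  =  0.18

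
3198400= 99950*32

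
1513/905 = 1 + 608/905 =1.67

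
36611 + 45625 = 82236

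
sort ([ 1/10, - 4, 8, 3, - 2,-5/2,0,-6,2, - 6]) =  [ - 6, - 6, - 4, - 5/2, - 2 , 0, 1/10, 2,  3, 8]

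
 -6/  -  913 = 6/913 = 0.01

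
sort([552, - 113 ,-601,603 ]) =[ - 601,-113,552 , 603]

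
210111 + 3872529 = 4082640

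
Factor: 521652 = 2^2*3^1*29^1*1499^1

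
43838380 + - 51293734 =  - 7455354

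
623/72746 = 623/72746 = 0.01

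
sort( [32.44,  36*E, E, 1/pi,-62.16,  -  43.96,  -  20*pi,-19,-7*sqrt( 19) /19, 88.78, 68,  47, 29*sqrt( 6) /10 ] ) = [-20*pi,-62.16,-43.96, - 19,  -  7 * sqrt( 19 ) /19,1/pi, E,29*sqrt ( 6) /10 , 32.44,  47, 68, 88.78,36*E] 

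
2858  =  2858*1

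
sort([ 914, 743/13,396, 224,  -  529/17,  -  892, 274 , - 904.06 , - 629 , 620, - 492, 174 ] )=[ - 904.06,  -  892, - 629, - 492,-529/17 , 743/13,174,224,274,  396,620, 914]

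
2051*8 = 16408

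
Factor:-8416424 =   -  2^3*773^1*1361^1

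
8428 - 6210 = 2218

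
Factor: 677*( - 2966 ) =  - 2^1*677^1*1483^1 = - 2007982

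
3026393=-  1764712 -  - 4791105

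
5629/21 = 5629/21  =  268.05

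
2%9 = 2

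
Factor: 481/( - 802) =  - 2^( - 1) *13^1 * 37^1*401^( - 1)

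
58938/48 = 9823/8 = 1227.88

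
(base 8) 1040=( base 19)19C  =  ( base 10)544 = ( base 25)LJ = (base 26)KO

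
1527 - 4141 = -2614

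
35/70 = 1/2 = 0.50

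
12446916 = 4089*3044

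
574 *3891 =2233434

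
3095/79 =39 + 14/79  =  39.18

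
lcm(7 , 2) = 14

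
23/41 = 23/41 = 0.56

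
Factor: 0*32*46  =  0^1 = 0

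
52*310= 16120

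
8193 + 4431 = 12624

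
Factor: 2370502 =2^1*59^1*20089^1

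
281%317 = 281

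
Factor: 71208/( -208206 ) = -2^2*23^1*269^( -1)=- 92/269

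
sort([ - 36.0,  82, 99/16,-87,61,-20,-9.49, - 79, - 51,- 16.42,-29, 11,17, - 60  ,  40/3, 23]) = [ - 87,- 79,-60,- 51,- 36.0,-29, -20, - 16.42, - 9.49, 99/16,11,40/3,17,23, 61, 82]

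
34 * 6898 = 234532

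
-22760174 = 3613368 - 26373542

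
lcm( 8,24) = 24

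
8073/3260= 8073/3260 = 2.48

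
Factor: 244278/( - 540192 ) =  - 2^( - 4)*3^1 * 17^ ( - 1 )*41^1 = - 123/272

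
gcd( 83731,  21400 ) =1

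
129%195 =129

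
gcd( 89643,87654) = 3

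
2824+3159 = 5983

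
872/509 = 872/509 =1.71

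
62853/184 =341 + 109/184 = 341.59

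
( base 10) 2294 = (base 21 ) 545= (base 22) 4G6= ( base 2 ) 100011110110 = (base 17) 7fg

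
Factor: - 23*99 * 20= -45540 = -2^2*3^2*5^1*11^1*23^1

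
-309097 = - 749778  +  440681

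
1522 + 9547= 11069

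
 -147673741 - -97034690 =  - 50639051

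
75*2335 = 175125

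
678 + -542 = 136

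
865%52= 33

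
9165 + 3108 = 12273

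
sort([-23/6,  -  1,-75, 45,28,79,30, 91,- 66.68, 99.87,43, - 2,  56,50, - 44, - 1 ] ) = [- 75, - 66.68, - 44,- 23/6, - 2, - 1, - 1, 28,30,43, 45,50,56, 79,91,99.87]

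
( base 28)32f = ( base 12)149B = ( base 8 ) 4567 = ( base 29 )2PG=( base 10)2423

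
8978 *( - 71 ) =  - 637438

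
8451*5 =42255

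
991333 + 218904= 1210237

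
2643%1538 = 1105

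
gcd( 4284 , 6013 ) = 7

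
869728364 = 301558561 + 568169803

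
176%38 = 24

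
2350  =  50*47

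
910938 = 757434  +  153504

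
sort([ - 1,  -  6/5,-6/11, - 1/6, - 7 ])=[-7 , - 6/5,  -  1, - 6/11, - 1/6]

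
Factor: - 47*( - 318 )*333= 2^1*3^3 * 37^1*47^1* 53^1 = 4977018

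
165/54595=33/10919=0.00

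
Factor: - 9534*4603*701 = -2^1*3^1 * 7^1*227^1*701^1 * 4603^1 = -30763386402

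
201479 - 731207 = -529728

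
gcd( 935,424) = 1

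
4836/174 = 27 + 23/29 = 27.79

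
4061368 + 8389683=12451051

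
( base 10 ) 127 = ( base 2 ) 1111111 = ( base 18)71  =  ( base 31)43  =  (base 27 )4j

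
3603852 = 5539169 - 1935317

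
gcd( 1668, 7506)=834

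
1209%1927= 1209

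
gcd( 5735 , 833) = 1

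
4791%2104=583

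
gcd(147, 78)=3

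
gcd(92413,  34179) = 1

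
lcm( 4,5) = 20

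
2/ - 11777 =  -1+11775/11777 = -0.00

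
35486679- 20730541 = 14756138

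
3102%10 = 2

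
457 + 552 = 1009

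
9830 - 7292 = 2538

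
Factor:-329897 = -19^1*97^1 * 179^1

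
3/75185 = 3/75185 = 0.00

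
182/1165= 182/1165 = 0.16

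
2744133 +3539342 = 6283475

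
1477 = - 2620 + 4097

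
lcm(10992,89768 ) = 538608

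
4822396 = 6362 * 758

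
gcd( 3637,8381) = 1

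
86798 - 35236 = 51562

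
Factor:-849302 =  - 2^1*71^1*5981^1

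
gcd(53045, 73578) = 1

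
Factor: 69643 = 7^1*9949^1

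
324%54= 0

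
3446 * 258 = 889068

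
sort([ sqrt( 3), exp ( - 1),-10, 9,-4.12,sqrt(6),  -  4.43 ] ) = [  -  10, - 4.43 , - 4.12,exp( - 1),sqrt(3), sqrt(6), 9]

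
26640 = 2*13320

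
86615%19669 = 7939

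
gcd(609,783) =87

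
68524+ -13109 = 55415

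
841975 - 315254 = 526721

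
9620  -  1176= 8444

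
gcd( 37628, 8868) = 4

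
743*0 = 0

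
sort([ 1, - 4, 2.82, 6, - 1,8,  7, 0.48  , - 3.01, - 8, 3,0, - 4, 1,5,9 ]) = [ - 8, - 4, - 4, - 3.01,  -  1,  0,0.48 , 1,1,2.82,  3,5, 6,7,8,9] 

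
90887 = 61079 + 29808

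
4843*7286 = 35286098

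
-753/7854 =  - 251/2618= - 0.10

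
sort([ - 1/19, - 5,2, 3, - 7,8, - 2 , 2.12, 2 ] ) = [- 7,-5 ,  -  2,-1/19,2 , 2,  2.12, 3, 8] 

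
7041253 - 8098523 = - 1057270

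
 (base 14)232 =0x1B4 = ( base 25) HB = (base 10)436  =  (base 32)dk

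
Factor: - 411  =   - 3^1*137^1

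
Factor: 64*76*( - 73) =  - 355072=   - 2^8*19^1*73^1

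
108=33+75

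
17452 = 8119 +9333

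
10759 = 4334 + 6425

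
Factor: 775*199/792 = 154225/792 = 2^( - 3 )*3^( - 2 )*5^2 * 11^( - 1)*31^1 * 199^1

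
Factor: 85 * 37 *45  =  141525 = 3^2*5^2 * 17^1*37^1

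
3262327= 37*88171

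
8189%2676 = 161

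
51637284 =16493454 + 35143830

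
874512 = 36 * 24292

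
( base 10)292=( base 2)100100100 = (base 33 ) 8s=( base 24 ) c4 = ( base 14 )16c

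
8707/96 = 8707/96 = 90.70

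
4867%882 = 457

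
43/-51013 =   -  1  +  50970/51013  =  -  0.00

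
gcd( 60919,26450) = 1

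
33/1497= 11/499 = 0.02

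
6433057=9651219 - 3218162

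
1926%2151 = 1926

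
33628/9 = 33628/9 =3736.44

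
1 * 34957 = 34957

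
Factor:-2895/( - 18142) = 15/94 = 2^(  -  1)* 3^1 *5^1*47^( - 1) 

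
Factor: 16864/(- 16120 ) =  - 2^2*5^(  -  1) * 13^( - 1)*17^1 = - 68/65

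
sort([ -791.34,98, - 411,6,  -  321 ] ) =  [ -791.34, - 411, - 321, 6,  98 ] 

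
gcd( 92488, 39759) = 1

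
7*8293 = 58051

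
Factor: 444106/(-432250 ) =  - 5^( - 3 )*7^( - 1) *29^1*31^1 = - 899/875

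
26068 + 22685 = 48753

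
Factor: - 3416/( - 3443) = 2^3*7^1*11^( - 1) * 61^1 * 313^( - 1) 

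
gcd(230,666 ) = 2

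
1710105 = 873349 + 836756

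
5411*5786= 31308046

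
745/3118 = 745/3118  =  0.24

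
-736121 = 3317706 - 4053827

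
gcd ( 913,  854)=1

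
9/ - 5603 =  - 1  +  5594/5603 = - 0.00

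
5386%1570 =676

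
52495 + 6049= 58544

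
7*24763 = 173341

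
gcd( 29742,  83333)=1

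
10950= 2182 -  -8768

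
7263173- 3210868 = 4052305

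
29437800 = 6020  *4890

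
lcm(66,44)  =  132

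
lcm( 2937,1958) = 5874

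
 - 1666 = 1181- 2847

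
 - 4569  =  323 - 4892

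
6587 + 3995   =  10582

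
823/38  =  21 + 25/38= 21.66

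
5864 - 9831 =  - 3967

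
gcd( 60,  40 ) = 20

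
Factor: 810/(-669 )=-270/223 = -  2^1*3^3*5^1 * 223^( - 1)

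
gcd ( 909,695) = 1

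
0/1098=0 = 0.00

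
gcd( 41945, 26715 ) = 5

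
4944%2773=2171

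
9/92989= 9/92989 = 0.00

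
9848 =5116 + 4732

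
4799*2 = 9598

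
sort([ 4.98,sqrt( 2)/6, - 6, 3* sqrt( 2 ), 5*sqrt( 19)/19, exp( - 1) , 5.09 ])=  [ - 6,sqrt( 2)/6, exp( - 1 ), 5 * sqrt(19 )/19, 3*sqrt(2), 4.98, 5.09] 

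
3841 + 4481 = 8322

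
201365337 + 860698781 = 1062064118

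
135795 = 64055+71740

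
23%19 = 4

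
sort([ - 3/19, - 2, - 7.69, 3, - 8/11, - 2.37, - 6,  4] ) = [  -  7.69,- 6, - 2.37 ,-2, - 8/11, - 3/19,  3, 4]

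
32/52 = 8/13 = 0.62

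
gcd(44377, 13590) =1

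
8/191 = 8/191  =  0.04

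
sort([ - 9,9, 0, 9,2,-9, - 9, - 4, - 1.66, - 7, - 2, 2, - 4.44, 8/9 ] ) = [  -  9, - 9, - 9, - 7, - 4.44, -4,- 2, - 1.66, 0,8/9, 2, 2, 9, 9 ] 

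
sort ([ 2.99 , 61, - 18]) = [ - 18, 2.99,  61 ] 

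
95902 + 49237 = 145139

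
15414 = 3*5138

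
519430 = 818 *635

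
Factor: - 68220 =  -2^2*3^2 * 5^1*379^1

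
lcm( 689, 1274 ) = 67522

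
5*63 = 315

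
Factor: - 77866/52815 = - 2^1*3^( - 1)*5^( - 1)*7^( - 1 )*503^ (-1)*38933^1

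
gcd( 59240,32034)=2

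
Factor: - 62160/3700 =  - 2^2*3^1*5^ ( - 1)*7^1=   - 84/5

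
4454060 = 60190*74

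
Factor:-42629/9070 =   -  2^( - 1 ) * 5^( - 1 )*47^1 = - 47/10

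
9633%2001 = 1629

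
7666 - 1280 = 6386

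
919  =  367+552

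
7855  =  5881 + 1974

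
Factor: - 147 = - 3^1*7^2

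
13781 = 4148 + 9633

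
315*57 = 17955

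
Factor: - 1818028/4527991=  - 2^2*13^( - 1 )* 348307^( - 1 )*454507^1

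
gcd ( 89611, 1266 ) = 1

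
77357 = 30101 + 47256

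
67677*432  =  29236464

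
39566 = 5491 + 34075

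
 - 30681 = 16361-47042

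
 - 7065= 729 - 7794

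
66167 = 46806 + 19361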